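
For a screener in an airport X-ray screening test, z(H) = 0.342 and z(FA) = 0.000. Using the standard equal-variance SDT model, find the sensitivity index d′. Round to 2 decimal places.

d′ = 0.34

d' = z(H) − z(FA) = 0.342 − 0.000 = 0.342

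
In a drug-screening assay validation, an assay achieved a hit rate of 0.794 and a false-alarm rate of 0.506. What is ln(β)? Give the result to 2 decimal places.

z(H) = 0.820
z(FA) = 0.015
ln β = −½·[z(H)² − z(FA)²] = −0.5 × (0.672 − 0.000) = -0.336

ln β = -0.34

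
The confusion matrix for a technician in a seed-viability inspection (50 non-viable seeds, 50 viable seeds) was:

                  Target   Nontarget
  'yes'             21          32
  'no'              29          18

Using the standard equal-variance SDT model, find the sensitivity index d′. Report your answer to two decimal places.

d′ = -0.56

H = 21/50 = 0.4200
FA = 32/50 = 0.6400
z(H) = z(0.4200) = -0.2019
z(FA) = z(0.6400) = 0.3585
d' = z(H) − z(FA) = -0.2019 − 0.3585 = -0.5604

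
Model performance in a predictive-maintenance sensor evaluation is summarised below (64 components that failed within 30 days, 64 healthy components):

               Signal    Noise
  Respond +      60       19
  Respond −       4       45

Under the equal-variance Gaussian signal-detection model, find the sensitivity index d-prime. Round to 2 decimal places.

d-prime = 2.07

H = 60/64 = 0.9375
FA = 19/64 = 0.2969
z(H) = 1.534
z(FA) = -0.533
d' = z(H) − z(FA) = 1.534 − (-0.533) = 2.067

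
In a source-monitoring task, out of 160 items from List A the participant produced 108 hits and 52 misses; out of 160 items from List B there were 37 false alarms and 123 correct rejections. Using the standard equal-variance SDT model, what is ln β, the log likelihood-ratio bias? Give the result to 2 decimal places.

ln β = 0.17

H = 108/160 = 0.6750
FA = 37/160 = 0.2313
Φ⁻¹(H) = Φ⁻¹(0.6750) = 0.454
Φ⁻¹(FA) = Φ⁻¹(0.2313) = -0.735
ln β = −½·[z(H)² − z(FA)²] = −0.5 × (0.206 − 0.540) = 0.167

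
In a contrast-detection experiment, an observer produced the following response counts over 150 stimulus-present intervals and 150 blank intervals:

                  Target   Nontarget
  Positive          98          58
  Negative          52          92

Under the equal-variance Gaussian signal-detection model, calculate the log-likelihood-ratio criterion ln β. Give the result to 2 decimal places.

H = 98/150 = 0.6533
FA = 58/150 = 0.3867
Φ⁻¹(H) = 0.394
Φ⁻¹(FA) = -0.288
ln β = −½·[z(H)² − z(FA)²] = −0.5 × (0.155 − 0.083) = -0.036

ln β = -0.04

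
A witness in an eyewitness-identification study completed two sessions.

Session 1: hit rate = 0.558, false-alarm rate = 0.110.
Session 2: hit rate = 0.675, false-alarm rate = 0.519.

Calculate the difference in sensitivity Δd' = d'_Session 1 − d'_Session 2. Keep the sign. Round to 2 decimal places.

Δd' = 0.97

Session 1: z(0.558) = 0.146, z(0.110) = -1.227, d' = 1.373
Session 2: z(0.675) = 0.454, z(0.519) = 0.048, d' = 0.406
Δd' = d'_Session 1 − d'_Session 2 = 1.373 − 0.406 = 0.967
Session 1 has the higher sensitivity.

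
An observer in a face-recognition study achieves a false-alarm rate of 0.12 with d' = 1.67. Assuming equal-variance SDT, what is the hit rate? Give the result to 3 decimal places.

hit rate = 0.690

z(false-alarm rate) = z(0.12) = -1.1750
z(H) = z(FA) + d' = -1.1750 + 1.67 = 0.4950
hit rate = Φ(0.4950) = 0.6897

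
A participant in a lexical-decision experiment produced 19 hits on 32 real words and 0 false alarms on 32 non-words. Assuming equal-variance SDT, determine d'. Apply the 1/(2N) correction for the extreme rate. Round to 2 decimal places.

The false-alarm rate is 0/32 = 0, so apply the 1/(2N) correction: FA → 1/(2·32) = 0.01562.
z(H) = z(0.59375) = 0.237
z(FA) = z(0.01562) = -2.154
d' = 0.237 − (-2.154) = 2.391

d' = 2.39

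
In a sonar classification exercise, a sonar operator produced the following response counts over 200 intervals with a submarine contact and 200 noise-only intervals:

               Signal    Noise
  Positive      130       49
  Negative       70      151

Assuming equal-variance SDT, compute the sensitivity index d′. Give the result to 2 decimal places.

H = 130/200 = 0.6500
FA = 49/200 = 0.2450
z(0.6500) = 0.385, z(0.2450) = -0.690
d' = z(H) − z(FA) = 0.385 − (-0.690) = 1.075

d′ = 1.08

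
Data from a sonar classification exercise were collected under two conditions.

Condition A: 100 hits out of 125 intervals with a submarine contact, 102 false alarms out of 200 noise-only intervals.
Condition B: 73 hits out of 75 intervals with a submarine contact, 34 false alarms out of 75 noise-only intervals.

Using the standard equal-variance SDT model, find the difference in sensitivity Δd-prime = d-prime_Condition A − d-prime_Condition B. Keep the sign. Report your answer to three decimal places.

Δd-prime = -1.233

Condition A: z(0.8000) = 0.8416, z(0.5100) = 0.0251, d' = 0.8165
Condition B: z(0.9733) = 1.9317, z(0.4533) = -0.1173, d' = 2.0490
Δd' = d'_Condition A − d'_Condition B = 0.8165 − 2.0490 = -1.2325
Condition B has the higher sensitivity.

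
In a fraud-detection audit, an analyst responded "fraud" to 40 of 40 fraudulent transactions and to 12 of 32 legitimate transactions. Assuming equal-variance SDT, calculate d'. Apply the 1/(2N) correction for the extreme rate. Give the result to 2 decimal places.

d' = 2.56

The hit rate is 40/40 = 1, so apply the 1/(2N) correction: H → 1 − 1/(2·40) = 0.98750.
z(H) = z(0.98750) = 2.241
z(FA) = z(0.37500) = -0.319
d' = 2.241 − (-0.319) = 2.560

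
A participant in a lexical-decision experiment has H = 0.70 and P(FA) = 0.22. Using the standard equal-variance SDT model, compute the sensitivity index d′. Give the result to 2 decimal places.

d′ = 1.30

z(0.70) = 0.5244, z(0.22) = -0.7722
d' = z(H) − z(FA) = 0.5244 − (-0.7722) = 1.2966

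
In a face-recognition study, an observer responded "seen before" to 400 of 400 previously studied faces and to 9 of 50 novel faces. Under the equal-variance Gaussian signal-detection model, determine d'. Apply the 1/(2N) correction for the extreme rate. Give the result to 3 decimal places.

The hit rate is 400/400 = 1, so apply the 1/(2N) correction: H → 1 − 1/(2·400) = 0.99875.
z(H) = z(0.99875) = 3.0233
z(FA) = z(0.18000) = -0.9154
d' = 3.0233 − (-0.9154) = 3.9387

d' = 3.939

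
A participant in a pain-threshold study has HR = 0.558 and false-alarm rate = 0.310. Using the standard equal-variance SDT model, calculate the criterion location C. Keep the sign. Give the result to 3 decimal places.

z(H) = 0.1459
z(FA) = -0.4959
c = −½·[z(H) + z(FA)] = −0.5 × (0.1459 + (-0.4959)) = 0.1750
c > 0: the participant has a conservative response bias.

C = 0.175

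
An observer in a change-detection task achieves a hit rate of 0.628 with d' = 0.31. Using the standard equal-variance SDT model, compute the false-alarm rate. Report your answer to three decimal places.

z(hit rate) = z(0.628) = 0.3266
z(FA) = z(H) − d' = 0.3266 − 0.31 = 0.0166
false-alarm rate = Φ(0.0166) = 0.5066

false-alarm rate = 0.507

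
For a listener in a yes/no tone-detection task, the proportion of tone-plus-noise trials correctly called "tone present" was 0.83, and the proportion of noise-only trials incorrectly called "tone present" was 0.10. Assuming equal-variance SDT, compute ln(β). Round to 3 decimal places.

Φ⁻¹(H) = Φ⁻¹(0.83) = 0.9542
Φ⁻¹(FA) = Φ⁻¹(0.10) = -1.2816
ln β = −½·[z(H)² − z(FA)²] = −0.5 × (0.9105 − 1.6425) = 0.3660

ln β = 0.366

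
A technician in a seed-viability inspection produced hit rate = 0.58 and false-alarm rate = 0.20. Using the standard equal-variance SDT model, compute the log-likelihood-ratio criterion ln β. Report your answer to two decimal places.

ln β = 0.33

z(0.58) = 0.202, z(0.20) = -0.842
ln β = −½·[z(H)² − z(FA)²] = −0.5 × (0.041 − 0.709) = 0.334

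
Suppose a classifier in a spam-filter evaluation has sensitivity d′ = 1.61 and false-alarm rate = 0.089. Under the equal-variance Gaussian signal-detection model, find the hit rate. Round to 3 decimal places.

hit rate = 0.604

z(false-alarm rate) = z(0.089) = -1.3469
z(H) = z(FA) + d' = -1.3469 + 1.61 = 0.2631
hit rate = Φ(0.2631) = 0.6038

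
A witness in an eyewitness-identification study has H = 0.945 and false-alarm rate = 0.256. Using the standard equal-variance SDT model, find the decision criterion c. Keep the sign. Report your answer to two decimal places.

z(H) = z(0.945) = 1.598
z(FA) = z(0.256) = -0.656
c = −½·[z(H) + z(FA)] = −0.5 × (1.598 + (-0.656)) = -0.471
c < 0: the witness has a liberal response bias.

c = -0.47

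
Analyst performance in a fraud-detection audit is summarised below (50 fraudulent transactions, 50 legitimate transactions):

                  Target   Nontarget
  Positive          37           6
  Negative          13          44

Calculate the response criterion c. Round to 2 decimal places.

c = 0.27

H = 37/50 = 0.7400
FA = 6/50 = 0.1200
Φ⁻¹(H) = Φ⁻¹(0.7400) = 0.6433
Φ⁻¹(FA) = Φ⁻¹(0.1200) = -1.1750
c = −½·[z(H) + z(FA)] = −0.5 × (0.6433 + (-1.1750)) = 0.26585
c > 0: the analyst has a conservative response bias.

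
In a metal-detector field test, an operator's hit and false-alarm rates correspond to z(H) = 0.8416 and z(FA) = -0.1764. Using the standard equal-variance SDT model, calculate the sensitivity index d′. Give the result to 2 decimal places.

d' = z(H) − z(FA) = 0.8416 − (-0.1764) = 1.0180

d′ = 1.02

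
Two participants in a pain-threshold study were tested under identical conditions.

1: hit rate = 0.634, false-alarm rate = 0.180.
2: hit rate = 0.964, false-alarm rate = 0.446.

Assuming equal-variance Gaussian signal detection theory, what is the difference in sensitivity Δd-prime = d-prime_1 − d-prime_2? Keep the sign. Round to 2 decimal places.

Δd-prime = -0.68

1: z(0.634) = 0.342, z(0.180) = -0.915, d' = 1.257
2: z(0.964) = 1.799, z(0.446) = -0.136, d' = 1.935
Δd' = d'_1 − d'_2 = 1.257 − 1.935 = -0.678
2 has the higher sensitivity.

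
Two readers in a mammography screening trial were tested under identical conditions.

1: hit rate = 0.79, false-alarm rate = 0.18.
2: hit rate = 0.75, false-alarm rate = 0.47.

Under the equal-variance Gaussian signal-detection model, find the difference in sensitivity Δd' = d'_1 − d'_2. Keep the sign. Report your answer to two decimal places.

1: z(0.79) = 0.806, z(0.18) = -0.915, d' = 1.721
2: z(0.75) = 0.674, z(0.47) = -0.075, d' = 0.749
Δd' = d'_1 − d'_2 = 1.721 − 0.749 = 0.972
1 has the higher sensitivity.

Δd' = 0.97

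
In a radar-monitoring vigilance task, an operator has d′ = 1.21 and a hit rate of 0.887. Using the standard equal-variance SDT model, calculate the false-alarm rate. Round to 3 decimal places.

false-alarm rate = 0.500

z(hit rate) = z(0.887) = 1.2107
z(FA) = z(H) − d' = 1.2107 − 1.21 = 0.0007
false-alarm rate = Φ(0.0007) = 0.5003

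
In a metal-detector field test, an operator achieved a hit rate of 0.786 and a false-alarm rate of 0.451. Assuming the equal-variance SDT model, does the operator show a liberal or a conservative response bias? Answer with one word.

liberal

z(H) = 0.793, z(FA) = -0.123
c = −½·(z(H) + z(FA)) = -0.335
c < 0 → liberal criterion (biased toward responding “yes”).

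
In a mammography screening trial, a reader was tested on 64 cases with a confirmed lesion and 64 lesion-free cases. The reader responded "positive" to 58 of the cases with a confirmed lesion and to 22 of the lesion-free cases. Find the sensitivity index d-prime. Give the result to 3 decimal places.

H = 58/64 = 0.9062
FA = 22/64 = 0.3438
z(0.9062) = 1.3177, z(0.3438) = -0.4021
d' = z(H) − z(FA) = 1.3177 − (-0.4021) = 1.7198

d-prime = 1.720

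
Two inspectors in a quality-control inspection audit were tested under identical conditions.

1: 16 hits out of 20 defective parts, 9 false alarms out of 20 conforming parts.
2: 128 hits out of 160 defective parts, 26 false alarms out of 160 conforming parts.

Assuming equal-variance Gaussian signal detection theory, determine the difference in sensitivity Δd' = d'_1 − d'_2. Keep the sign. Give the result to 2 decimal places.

Δd' = -0.86

1: z(0.8000) = 0.842, z(0.4500) = -0.126, d' = 0.968
2: z(0.8000) = 0.842, z(0.1625) = -0.984, d' = 1.826
Δd' = d'_1 − d'_2 = 0.968 − 1.826 = -0.858
2 has the higher sensitivity.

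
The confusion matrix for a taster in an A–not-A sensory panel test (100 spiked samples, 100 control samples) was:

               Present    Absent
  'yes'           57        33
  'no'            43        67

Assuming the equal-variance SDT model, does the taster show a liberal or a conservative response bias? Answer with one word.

conservative

z(H) = 0.176, z(FA) = -0.440
c = −½·(z(H) + z(FA)) = 0.132
c > 0 → conservative criterion (biased toward responding “no”).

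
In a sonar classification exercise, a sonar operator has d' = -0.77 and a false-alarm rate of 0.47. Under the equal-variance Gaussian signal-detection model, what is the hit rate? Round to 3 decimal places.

z(false-alarm rate) = z(0.47) = -0.0753
z(H) = z(FA) + d' = -0.0753 + (-0.77) = -0.8453
hit rate = Φ(-0.8453) = 0.1990

hit rate = 0.199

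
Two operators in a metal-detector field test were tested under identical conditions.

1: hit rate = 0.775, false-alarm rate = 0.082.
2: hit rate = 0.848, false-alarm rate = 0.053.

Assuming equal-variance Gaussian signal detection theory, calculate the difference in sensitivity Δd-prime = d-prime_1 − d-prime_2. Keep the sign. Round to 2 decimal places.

1: z(0.775) = 0.755, z(0.082) = -1.392, d' = 2.147
2: z(0.848) = 1.028, z(0.053) = -1.616, d' = 2.644
Δd' = d'_1 − d'_2 = 2.147 − 2.644 = -0.497
2 has the higher sensitivity.

Δd-prime = -0.50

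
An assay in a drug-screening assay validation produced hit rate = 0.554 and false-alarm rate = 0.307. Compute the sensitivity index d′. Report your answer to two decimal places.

z(0.554) = 0.1358, z(0.307) = -0.5044
d' = z(H) − z(FA) = 0.1358 − (-0.5044) = 0.6402

d′ = 0.64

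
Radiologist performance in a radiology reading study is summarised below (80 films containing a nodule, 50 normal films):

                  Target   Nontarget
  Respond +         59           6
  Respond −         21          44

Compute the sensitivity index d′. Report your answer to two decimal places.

d′ = 1.81

H = 59/80 = 0.7375
FA = 6/50 = 0.1200
z(0.7375) = 0.6357, z(0.1200) = -1.1750
d' = z(H) − z(FA) = 0.6357 − (-1.1750) = 1.8107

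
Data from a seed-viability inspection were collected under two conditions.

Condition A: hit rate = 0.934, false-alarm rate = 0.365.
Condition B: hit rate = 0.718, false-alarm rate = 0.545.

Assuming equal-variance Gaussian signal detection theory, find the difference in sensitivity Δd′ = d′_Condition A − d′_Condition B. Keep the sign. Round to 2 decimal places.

Δd′ = 1.39

Condition A: z(0.934) = 1.506, z(0.365) = -0.345, d' = 1.851
Condition B: z(0.718) = 0.577, z(0.545) = 0.113, d' = 0.464
Δd' = d'_Condition A − d'_Condition B = 1.851 − 0.464 = 1.387
Condition A has the higher sensitivity.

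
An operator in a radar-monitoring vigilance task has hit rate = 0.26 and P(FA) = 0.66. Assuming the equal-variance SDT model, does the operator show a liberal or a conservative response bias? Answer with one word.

z(H) = -0.643, z(FA) = 0.412
c = −½·(z(H) + z(FA)) = 0.1155
c > 0 → conservative criterion (biased toward responding “no”).

conservative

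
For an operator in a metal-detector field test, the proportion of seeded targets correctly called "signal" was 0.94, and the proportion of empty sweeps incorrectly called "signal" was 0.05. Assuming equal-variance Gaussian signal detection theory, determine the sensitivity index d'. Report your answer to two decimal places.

d' = 3.20

z(H) = z(0.94) = 1.555
z(FA) = z(0.05) = -1.645
d' = z(H) − z(FA) = 1.555 − (-1.645) = 3.200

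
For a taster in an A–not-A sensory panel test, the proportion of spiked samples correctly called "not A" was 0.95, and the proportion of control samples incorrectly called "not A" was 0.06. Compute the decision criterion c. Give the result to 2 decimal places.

c = -0.05

z(0.95) = 1.6449, z(0.06) = -1.5548
c = −½·[z(H) + z(FA)] = −0.5 × (1.6449 + (-1.5548)) = -0.04505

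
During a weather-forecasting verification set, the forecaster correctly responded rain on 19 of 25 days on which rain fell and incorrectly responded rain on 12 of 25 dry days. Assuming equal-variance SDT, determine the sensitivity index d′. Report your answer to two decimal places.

H = 19/25 = 0.7600
FA = 12/25 = 0.4800
z(0.7600) = 0.7063, z(0.4800) = -0.0502
d' = z(H) − z(FA) = 0.7063 − (-0.0502) = 0.7565

d′ = 0.76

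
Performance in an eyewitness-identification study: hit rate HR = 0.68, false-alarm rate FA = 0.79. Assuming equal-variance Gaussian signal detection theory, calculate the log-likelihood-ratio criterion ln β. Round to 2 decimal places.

ln β = 0.22

Φ⁻¹(0.68) = 0.468, Φ⁻¹(0.79) = 0.806
ln β = −½·[z(H)² − z(FA)²] = −0.5 × (0.219 − 0.650) = 0.2155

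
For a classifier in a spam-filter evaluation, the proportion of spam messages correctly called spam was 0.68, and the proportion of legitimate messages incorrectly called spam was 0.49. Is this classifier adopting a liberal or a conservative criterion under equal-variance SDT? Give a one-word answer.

liberal

z(H) = 0.468, z(FA) = -0.025
c = −½·(z(H) + z(FA)) = -0.2215
c < 0 → liberal criterion (biased toward responding “yes”).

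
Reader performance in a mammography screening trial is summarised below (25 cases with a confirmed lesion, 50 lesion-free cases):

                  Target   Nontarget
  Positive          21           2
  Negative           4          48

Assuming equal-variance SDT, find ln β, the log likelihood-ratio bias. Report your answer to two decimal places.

ln β = 1.04

H = 21/25 = 0.8400
FA = 2/50 = 0.0400
z(H) = z(0.8400) = 0.994
z(FA) = z(0.0400) = -1.751
ln β = −½·[z(H)² − z(FA)²] = −0.5 × (0.988 − 3.066) = 1.039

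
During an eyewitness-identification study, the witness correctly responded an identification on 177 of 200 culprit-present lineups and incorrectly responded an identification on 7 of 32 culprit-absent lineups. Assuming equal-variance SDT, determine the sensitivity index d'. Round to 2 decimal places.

H = 177/200 = 0.8850
FA = 7/32 = 0.2188
Φ⁻¹(0.8850) = 1.2004, Φ⁻¹(0.2188) = -0.7763
d' = z(H) − z(FA) = 1.2004 − (-0.7763) = 1.9767

d' = 1.98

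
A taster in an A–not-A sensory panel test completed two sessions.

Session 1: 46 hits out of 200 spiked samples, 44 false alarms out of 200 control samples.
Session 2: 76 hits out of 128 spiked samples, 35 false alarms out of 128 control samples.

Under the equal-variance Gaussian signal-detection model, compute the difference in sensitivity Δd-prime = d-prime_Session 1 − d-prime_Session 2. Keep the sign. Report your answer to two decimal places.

Session 1: z(0.2300) = -0.739, z(0.2200) = -0.772, d' = 0.033
Session 2: z(0.5938) = 0.237, z(0.2734) = -0.603, d' = 0.840
Δd' = d'_Session 1 − d'_Session 2 = 0.033 − 0.840 = -0.807
Session 2 has the higher sensitivity.

Δd-prime = -0.81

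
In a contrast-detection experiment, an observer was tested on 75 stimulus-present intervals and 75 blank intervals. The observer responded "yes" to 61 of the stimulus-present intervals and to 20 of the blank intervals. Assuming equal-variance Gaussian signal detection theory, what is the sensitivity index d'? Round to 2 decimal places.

d' = 1.51

H = 61/75 = 0.8133
FA = 20/75 = 0.2667
z(H) = 0.8901
z(FA) = -0.6228
d' = z(H) − z(FA) = 0.8901 − (-0.6228) = 1.5129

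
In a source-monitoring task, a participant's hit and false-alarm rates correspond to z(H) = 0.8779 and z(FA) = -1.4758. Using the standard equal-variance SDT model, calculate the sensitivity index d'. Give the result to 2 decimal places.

d' = z(H) − z(FA) = 0.8779 − (-1.4758) = 2.3537

d' = 2.35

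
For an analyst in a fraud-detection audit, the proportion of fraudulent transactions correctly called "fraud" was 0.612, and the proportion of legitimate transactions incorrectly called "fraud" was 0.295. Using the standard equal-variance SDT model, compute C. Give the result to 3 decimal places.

C = 0.127

Φ⁻¹(0.612) = 0.2845, Φ⁻¹(0.295) = -0.5388
c = −½·[z(H) + z(FA)] = −0.5 × (0.2845 + (-0.5388)) = 0.12715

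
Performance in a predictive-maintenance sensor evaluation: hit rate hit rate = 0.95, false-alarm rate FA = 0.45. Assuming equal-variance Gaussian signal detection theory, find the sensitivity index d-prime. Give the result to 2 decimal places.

Φ⁻¹(H) = Φ⁻¹(0.95) = 1.6449
Φ⁻¹(FA) = Φ⁻¹(0.45) = -0.1257
d' = z(H) − z(FA) = 1.6449 − (-0.1257) = 1.7706

d-prime = 1.77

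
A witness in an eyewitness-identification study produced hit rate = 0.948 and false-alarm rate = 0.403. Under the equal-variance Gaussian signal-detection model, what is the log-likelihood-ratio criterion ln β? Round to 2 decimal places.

ln β = -1.29

z(H) = z(0.948) = 1.626
z(FA) = z(0.403) = -0.246
ln β = −½·[z(H)² − z(FA)²] = −0.5 × (2.644 − 0.061) = -1.2915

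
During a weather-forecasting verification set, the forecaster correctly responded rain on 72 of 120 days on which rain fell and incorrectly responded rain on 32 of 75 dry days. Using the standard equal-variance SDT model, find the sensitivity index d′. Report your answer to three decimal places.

H = 72/120 = 0.6000
FA = 32/75 = 0.4267
z(H) = z(0.6000) = 0.2533
z(FA) = z(0.4267) = -0.1848
d' = z(H) − z(FA) = 0.2533 − (-0.1848) = 0.4381

d′ = 0.438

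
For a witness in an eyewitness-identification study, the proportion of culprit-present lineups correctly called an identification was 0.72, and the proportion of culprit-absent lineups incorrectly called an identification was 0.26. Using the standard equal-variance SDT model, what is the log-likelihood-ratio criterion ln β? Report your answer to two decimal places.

z(0.72) = 0.583, z(0.26) = -0.643
ln β = −½·[z(H)² − z(FA)²] = −0.5 × (0.340 − 0.413) = 0.0365

ln β = 0.04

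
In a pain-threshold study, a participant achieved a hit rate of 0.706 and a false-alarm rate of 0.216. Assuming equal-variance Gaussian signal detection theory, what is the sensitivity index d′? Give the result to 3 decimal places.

z(0.706) = 0.5417, z(0.216) = -0.7858
d' = z(H) − z(FA) = 0.5417 − (-0.7858) = 1.3275

d′ = 1.328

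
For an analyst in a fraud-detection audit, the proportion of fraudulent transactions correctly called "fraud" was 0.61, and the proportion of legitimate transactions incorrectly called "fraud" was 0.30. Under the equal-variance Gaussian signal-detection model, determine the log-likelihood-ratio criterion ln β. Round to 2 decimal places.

ln β = 0.10

z(0.61) = 0.279, z(0.30) = -0.524
ln β = −½·[z(H)² − z(FA)²] = −0.5 × (0.078 − 0.275) = 0.0985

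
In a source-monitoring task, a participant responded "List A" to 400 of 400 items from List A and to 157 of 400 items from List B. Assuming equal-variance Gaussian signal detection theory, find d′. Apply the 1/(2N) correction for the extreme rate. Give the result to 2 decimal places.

The hit rate is 400/400 = 1, so apply the 1/(2N) correction: H → 1 − 1/(2·400) = 0.99875.
z(H) = z(0.99875) = 3.023
z(FA) = z(0.39250) = -0.273
d' = 3.023 − (-0.273) = 3.296

d′ = 3.30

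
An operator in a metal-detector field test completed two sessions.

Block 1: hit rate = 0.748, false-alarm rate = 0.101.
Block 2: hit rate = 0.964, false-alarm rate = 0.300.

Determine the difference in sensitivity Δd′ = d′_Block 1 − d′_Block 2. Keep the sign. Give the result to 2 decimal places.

Δd′ = -0.38

Block 1: z(0.748) = 0.668, z(0.101) = -1.276, d' = 1.944
Block 2: z(0.964) = 1.799, z(0.300) = -0.524, d' = 2.323
Δd' = d'_Block 1 − d'_Block 2 = 1.944 − 2.323 = -0.379
Block 2 has the higher sensitivity.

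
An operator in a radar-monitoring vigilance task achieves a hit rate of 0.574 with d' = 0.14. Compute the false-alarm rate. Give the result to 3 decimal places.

z(hit rate) = z(0.574) = 0.1866
z(FA) = z(H) − d' = 0.1866 − 0.14 = 0.0466
false-alarm rate = Φ(0.0466) = 0.5186

false-alarm rate = 0.519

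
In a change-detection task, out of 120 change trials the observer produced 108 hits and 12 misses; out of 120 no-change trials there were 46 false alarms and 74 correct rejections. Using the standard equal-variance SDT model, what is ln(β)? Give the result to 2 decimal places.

ln β = -0.78

H = 108/120 = 0.9000
FA = 46/120 = 0.3833
Φ⁻¹(H) = 1.282
Φ⁻¹(FA) = -0.297
ln β = −½·[z(H)² − z(FA)²] = −0.5 × (1.644 − 0.088) = -0.778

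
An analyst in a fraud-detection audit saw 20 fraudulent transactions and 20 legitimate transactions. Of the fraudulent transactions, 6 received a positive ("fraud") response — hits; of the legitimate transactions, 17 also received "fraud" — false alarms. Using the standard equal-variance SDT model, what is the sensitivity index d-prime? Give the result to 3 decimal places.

H = 6/20 = 0.3000
FA = 17/20 = 0.8500
z(H) = z(0.3000) = -0.5244
z(FA) = z(0.8500) = 1.0364
d' = z(H) − z(FA) = -0.5244 − 1.0364 = -1.5608

d-prime = -1.561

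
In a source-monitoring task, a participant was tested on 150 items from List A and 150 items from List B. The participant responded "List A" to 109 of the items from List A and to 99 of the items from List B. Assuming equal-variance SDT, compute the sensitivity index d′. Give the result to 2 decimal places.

d′ = 0.19

H = 109/150 = 0.7267
FA = 99/150 = 0.6600
z(0.7267) = 0.603, z(0.6600) = 0.412
d' = z(H) − z(FA) = 0.603 − 0.412 = 0.191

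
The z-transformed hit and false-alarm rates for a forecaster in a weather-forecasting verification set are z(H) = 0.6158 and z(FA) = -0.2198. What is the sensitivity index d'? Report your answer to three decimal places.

d' = z(H) − z(FA) = 0.6158 − (-0.2198) = 0.8356

d' = 0.836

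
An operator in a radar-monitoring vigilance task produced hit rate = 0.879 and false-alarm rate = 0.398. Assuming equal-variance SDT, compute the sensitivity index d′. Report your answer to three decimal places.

z(0.879) = 1.1700, z(0.398) = -0.2585
d' = z(H) − z(FA) = 1.1700 − (-0.2585) = 1.4285

d′ = 1.429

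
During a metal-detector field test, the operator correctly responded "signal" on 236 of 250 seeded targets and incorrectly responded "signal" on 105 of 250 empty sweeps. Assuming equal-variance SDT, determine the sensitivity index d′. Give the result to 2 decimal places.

H = 236/250 = 0.9440
FA = 105/250 = 0.4200
Φ⁻¹(0.9440) = 1.5893, Φ⁻¹(0.4200) = -0.2019
d' = z(H) − z(FA) = 1.5893 − (-0.2019) = 1.7912

d′ = 1.79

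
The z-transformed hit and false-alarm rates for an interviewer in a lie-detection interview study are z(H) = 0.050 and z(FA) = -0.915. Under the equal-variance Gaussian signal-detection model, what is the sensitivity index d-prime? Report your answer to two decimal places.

d' = z(H) − z(FA) = 0.050 − (-0.915) = 0.965

d-prime = 0.97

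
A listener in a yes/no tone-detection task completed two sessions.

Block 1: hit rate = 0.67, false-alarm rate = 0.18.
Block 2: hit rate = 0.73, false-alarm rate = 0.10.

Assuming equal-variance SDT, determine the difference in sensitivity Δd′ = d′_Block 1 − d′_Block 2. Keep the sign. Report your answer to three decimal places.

Block 1: z(0.67) = 0.4399, z(0.18) = -0.9154, d' = 1.3553
Block 2: z(0.73) = 0.6128, z(0.10) = -1.2816, d' = 1.8944
Δd' = d'_Block 1 − d'_Block 2 = 1.3553 − 1.8944 = -0.5391
Block 2 has the higher sensitivity.

Δd′ = -0.539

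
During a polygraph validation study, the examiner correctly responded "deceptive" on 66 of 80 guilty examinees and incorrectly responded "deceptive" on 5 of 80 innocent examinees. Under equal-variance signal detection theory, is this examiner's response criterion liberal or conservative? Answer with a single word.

z(H) = 0.935, z(FA) = -1.534
c = −½·(z(H) + z(FA)) = 0.2995
c > 0 → conservative criterion (biased toward responding “no”).

conservative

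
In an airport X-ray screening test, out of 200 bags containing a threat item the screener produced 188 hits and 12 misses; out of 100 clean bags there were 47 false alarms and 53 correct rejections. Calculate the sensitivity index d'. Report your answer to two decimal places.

d' = 1.63

H = 188/200 = 0.9400
FA = 47/100 = 0.4700
z(H) = z(0.9400) = 1.555
z(FA) = z(0.4700) = -0.075
d' = z(H) − z(FA) = 1.555 − (-0.075) = 1.630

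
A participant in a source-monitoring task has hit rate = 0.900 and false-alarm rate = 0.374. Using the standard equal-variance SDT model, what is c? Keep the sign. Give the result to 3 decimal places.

c = -0.480

Φ⁻¹(0.900) = 1.2816, Φ⁻¹(0.374) = -0.3213
c = −½·[z(H) + z(FA)] = −0.5 × (1.2816 + (-0.3213)) = -0.48015
c < 0: the participant has a liberal response bias.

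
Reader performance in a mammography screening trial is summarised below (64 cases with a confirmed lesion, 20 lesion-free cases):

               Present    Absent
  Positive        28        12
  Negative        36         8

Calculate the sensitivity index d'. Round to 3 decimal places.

H = 28/64 = 0.4375
FA = 12/20 = 0.6000
z(H) = z(0.4375) = -0.1573
z(FA) = z(0.6000) = 0.2533
d' = z(H) − z(FA) = -0.1573 − 0.2533 = -0.4106

d' = -0.411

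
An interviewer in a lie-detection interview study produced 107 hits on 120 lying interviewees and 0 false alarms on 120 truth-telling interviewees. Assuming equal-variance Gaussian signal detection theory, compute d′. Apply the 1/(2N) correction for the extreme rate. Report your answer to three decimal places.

d′ = 3.874

The false-alarm rate is 0/120 = 0, so apply the 1/(2N) correction: FA → 1/(2·120) = 0.00417.
z(H) = z(0.89167) = 1.2355
z(FA) = z(0.00417) = -2.6380
d' = 1.2355 − (-2.6380) = 3.8735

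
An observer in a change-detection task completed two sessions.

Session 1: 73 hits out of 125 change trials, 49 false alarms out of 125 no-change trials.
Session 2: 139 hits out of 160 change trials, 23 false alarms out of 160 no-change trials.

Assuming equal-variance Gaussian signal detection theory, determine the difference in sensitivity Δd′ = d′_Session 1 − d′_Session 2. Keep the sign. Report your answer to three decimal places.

Session 1: z(0.5840) = 0.2121, z(0.3920) = -0.2741, d' = 0.4862
Session 2: z(0.8688) = 1.1207, z(0.1437) = -1.0638, d' = 2.1845
Δd' = d'_Session 1 − d'_Session 2 = 0.4862 − 2.1845 = -1.6983
Session 2 has the higher sensitivity.

Δd′ = -1.698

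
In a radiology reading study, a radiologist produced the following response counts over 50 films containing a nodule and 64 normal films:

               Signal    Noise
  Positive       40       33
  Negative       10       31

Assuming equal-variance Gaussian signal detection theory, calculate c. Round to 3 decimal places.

H = 40/50 = 0.8000
FA = 33/64 = 0.5156
Φ⁻¹(0.8000) = 0.8416, Φ⁻¹(0.5156) = 0.0391
c = −½·[z(H) + z(FA)] = −0.5 × (0.8416 + 0.0391) = -0.44035
c < 0: the radiologist has a liberal response bias.

c = -0.440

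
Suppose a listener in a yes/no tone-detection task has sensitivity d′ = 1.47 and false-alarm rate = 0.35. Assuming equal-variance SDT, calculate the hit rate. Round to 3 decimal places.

z(false-alarm rate) = z(0.35) = -0.3853
z(H) = z(FA) + d' = -0.3853 + 1.47 = 1.0847
hit rate = Φ(1.0847) = 0.8610

hit rate = 0.861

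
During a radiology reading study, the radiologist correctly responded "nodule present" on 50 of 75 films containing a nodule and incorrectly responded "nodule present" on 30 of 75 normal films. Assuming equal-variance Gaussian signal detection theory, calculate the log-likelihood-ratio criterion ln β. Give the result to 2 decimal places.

ln β = -0.06

H = 50/75 = 0.6667
FA = 30/75 = 0.4000
z(H) = z(0.6667) = 0.431
z(FA) = z(0.4000) = -0.253
ln β = −½·[z(H)² − z(FA)²] = −0.5 × (0.186 − 0.064) = -0.061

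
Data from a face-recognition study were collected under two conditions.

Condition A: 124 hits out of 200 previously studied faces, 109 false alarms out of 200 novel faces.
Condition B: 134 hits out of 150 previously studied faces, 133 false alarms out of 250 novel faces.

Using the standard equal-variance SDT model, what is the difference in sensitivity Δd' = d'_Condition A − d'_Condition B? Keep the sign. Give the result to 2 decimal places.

Condition A: z(0.6200) = 0.305, z(0.5450) = 0.113, d' = 0.192
Condition B: z(0.8933) = 1.244, z(0.5320) = 0.080, d' = 1.164
Δd' = d'_Condition A − d'_Condition B = 0.192 − 1.164 = -0.972
Condition B has the higher sensitivity.

Δd' = -0.97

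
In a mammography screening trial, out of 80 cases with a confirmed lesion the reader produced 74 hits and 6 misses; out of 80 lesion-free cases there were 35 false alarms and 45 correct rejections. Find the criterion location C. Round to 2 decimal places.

C = -0.64

H = 74/80 = 0.9250
FA = 35/80 = 0.4375
z(H) = z(0.9250) = 1.4395
z(FA) = z(0.4375) = -0.1573
c = −½·[z(H) + z(FA)] = −0.5 × (1.4395 + (-0.1573)) = -0.6411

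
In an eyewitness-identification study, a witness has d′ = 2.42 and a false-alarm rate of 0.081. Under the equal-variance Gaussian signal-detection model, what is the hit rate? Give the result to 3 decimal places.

hit rate = 0.847

z(false-alarm rate) = z(0.081) = -1.3984
z(H) = z(FA) + d' = -1.3984 + 2.42 = 1.0216
hit rate = Φ(1.0216) = 0.8465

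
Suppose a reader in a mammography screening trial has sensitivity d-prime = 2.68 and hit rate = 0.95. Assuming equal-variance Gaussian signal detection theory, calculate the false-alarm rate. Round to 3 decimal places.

false-alarm rate = 0.150

z(hit rate) = z(0.95) = 1.6449
z(FA) = z(H) − d' = 1.6449 − 2.68 = -1.0351
false-alarm rate = Φ(-1.0351) = 0.1503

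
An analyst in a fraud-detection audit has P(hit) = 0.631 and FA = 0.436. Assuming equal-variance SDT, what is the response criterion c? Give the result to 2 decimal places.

c = -0.09

z(H) = z(0.631) = 0.3345
z(FA) = z(0.436) = -0.1611
c = −½·[z(H) + z(FA)] = −0.5 × (0.3345 + (-0.1611)) = -0.0867
c < 0: the analyst has a liberal response bias.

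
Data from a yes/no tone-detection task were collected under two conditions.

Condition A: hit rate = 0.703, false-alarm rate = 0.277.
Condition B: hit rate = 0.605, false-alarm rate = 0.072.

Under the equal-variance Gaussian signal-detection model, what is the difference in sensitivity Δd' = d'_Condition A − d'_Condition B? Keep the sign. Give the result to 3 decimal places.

Condition A: z(0.703) = 0.5330, z(0.277) = -0.5918, d' = 1.1248
Condition B: z(0.605) = 0.2663, z(0.072) = -1.4611, d' = 1.7274
Δd' = d'_Condition A − d'_Condition B = 1.1248 − 1.7274 = -0.6026
Condition B has the higher sensitivity.

Δd' = -0.603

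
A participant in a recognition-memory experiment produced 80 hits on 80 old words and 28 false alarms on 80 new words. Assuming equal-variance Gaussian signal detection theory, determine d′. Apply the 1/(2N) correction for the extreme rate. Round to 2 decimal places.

The hit rate is 80/80 = 1, so apply the 1/(2N) correction: H → 1 − 1/(2·80) = 0.99375.
z(H) = z(0.99375) = 2.498
z(FA) = z(0.35000) = -0.385
d' = 2.498 − (-0.385) = 2.883

d′ = 2.88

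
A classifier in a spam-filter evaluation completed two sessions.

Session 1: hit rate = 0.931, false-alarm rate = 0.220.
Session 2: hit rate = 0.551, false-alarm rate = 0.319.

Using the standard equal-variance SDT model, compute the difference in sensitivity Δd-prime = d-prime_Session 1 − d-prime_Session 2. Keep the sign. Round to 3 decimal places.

Δd-prime = 1.657

Session 1: z(0.931) = 1.4833, z(0.220) = -0.7722, d' = 2.2555
Session 2: z(0.551) = 0.1282, z(0.319) = -0.4705, d' = 0.5987
Δd' = d'_Session 1 − d'_Session 2 = 2.2555 − 0.5987 = 1.6568
Session 1 has the higher sensitivity.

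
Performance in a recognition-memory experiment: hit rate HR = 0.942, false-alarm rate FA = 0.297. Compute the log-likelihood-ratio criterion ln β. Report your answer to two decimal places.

ln β = -1.09

Φ⁻¹(H) = 1.572
Φ⁻¹(FA) = -0.533
ln β = −½·[z(H)² − z(FA)²] = −0.5 × (2.471 − 0.284) = -1.0935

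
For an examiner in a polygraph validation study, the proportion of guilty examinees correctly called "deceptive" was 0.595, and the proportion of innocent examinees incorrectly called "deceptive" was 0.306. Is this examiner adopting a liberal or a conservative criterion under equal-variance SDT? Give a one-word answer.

conservative

z(H) = 0.240, z(FA) = -0.507
c = −½·(z(H) + z(FA)) = 0.1335
c > 0 → conservative criterion (biased toward responding “no”).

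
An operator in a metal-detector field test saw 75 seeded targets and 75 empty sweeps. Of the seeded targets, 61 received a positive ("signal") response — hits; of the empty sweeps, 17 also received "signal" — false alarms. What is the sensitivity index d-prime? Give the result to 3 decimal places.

H = 61/75 = 0.8133
FA = 17/75 = 0.2267
z(0.8133) = 0.8901, z(0.2267) = -0.7498
d' = z(H) − z(FA) = 0.8901 − (-0.7498) = 1.6399

d-prime = 1.640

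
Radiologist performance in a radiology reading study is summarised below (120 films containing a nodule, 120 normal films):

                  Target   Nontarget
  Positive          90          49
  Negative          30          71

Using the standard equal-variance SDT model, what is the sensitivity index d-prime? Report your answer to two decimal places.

H = 90/120 = 0.7500
FA = 49/120 = 0.4083
z(H) = 0.674
z(FA) = -0.232
d' = z(H) − z(FA) = 0.674 − (-0.232) = 0.906

d-prime = 0.91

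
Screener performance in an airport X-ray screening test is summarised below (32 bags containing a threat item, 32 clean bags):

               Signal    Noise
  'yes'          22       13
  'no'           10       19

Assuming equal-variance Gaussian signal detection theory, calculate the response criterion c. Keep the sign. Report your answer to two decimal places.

H = 22/32 = 0.6875
FA = 13/32 = 0.4062
Φ⁻¹(H) = 0.489
Φ⁻¹(FA) = -0.237
c = −½·[z(H) + z(FA)] = −0.5 × (0.489 + (-0.237)) = -0.126
c < 0: the screener has a liberal response bias.

c = -0.13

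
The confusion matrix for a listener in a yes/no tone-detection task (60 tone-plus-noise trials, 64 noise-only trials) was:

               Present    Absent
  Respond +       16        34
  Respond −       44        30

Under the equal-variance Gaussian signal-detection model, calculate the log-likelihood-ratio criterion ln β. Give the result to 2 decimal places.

ln β = -0.19

H = 16/60 = 0.2667
FA = 34/64 = 0.5312
z(H) = z(0.2667) = -0.623
z(FA) = z(0.5312) = 0.078
ln β = −½·[z(H)² − z(FA)²] = −0.5 × (0.388 − 0.006) = -0.191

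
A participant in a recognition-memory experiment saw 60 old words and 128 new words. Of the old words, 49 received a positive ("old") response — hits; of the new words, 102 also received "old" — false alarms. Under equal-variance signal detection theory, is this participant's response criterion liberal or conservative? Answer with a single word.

liberal

z(H) = 0.903, z(FA) = 0.831
c = −½·(z(H) + z(FA)) = -0.867
c < 0 → liberal criterion (biased toward responding “yes”).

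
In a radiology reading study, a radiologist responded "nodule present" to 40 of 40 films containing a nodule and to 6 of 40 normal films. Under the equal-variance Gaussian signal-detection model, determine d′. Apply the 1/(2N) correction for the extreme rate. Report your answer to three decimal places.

d′ = 3.278

The hit rate is 40/40 = 1, so apply the 1/(2N) correction: H → 1 − 1/(2·40) = 0.98750.
z(H) = z(0.98750) = 2.2414
z(FA) = z(0.15000) = -1.0364
d' = 2.2414 − (-1.0364) = 3.2778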